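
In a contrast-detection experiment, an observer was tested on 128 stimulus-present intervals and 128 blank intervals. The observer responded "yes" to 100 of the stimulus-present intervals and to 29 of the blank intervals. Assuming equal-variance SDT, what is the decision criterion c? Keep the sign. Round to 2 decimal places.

c = -0.01

H = 100/128 = 0.7812
FA = 29/128 = 0.2266
z(0.7812) = 0.7763, z(0.2266) = -0.7501
c = −½·[z(H) + z(FA)] = −0.5 × (0.7763 + (-0.7501)) = -0.0131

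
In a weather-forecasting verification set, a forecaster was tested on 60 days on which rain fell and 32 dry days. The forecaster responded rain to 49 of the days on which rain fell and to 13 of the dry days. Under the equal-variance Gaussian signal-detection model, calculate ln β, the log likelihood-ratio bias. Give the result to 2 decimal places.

ln β = -0.38

H = 49/60 = 0.8167
FA = 13/32 = 0.4062
z(H) = z(0.8167) = 0.903
z(FA) = z(0.4062) = -0.237
ln β = −½·[z(H)² − z(FA)²] = −0.5 × (0.815 − 0.056) = -0.3795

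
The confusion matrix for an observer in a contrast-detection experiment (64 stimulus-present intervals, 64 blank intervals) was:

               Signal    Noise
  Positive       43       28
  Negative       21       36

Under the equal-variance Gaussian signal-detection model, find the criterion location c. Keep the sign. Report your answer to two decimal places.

H = 43/64 = 0.6719
FA = 28/64 = 0.4375
Φ⁻¹(H) = Φ⁻¹(0.6719) = 0.4452
Φ⁻¹(FA) = Φ⁻¹(0.4375) = -0.1573
c = −½·[z(H) + z(FA)] = −0.5 × (0.4452 + (-0.1573)) = -0.14395
c < 0: the observer has a liberal response bias.

c = -0.14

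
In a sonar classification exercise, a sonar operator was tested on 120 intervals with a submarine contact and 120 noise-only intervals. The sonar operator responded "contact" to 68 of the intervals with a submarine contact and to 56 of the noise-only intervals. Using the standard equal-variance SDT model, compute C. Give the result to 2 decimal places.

C = -0.04

H = 68/120 = 0.5667
FA = 56/120 = 0.4667
z(0.5667) = 0.1680, z(0.4667) = -0.0836
c = −½·[z(H) + z(FA)] = −0.5 × (0.1680 + (-0.0836)) = -0.0422
c < 0: the sonar operator has a liberal response bias.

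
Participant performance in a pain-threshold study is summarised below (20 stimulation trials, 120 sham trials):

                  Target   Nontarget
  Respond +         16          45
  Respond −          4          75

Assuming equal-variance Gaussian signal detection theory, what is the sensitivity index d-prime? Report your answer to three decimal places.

d-prime = 1.160

H = 16/20 = 0.8000
FA = 45/120 = 0.3750
z(H) = 0.8416
z(FA) = -0.3186
d' = z(H) − z(FA) = 0.8416 − (-0.3186) = 1.1602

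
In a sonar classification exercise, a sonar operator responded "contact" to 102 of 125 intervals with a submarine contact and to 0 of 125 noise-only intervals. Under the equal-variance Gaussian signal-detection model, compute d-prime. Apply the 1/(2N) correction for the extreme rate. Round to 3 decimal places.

d-prime = 3.552

The false-alarm rate is 0/125 = 0, so apply the 1/(2N) correction: FA → 1/(2·125) = 0.00400.
z(H) = z(0.81600) = 0.9002
z(FA) = z(0.00400) = -2.6521
d' = 0.9002 − (-2.6521) = 3.5523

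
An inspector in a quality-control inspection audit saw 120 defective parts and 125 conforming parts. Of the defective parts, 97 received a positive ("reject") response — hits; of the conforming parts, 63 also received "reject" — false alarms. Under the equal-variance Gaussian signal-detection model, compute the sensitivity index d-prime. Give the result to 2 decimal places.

H = 97/120 = 0.8083
FA = 63/125 = 0.5040
z(H) = 0.8716
z(FA) = 0.0100
d' = z(H) − z(FA) = 0.8716 − 0.0100 = 0.8616

d-prime = 0.86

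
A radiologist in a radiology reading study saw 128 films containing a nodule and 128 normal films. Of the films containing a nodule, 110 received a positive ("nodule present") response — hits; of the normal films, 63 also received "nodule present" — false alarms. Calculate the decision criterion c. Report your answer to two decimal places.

c = -0.53

H = 110/128 = 0.8594
FA = 63/128 = 0.4922
z(H) = 1.0776
z(FA) = -0.0196
c = −½·[z(H) + z(FA)] = −0.5 × (1.0776 + (-0.0196)) = -0.5290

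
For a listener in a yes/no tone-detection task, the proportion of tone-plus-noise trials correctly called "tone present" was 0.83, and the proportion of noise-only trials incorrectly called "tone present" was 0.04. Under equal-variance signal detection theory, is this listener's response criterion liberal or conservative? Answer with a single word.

conservative

z(H) = 0.954, z(FA) = -1.751
c = −½·(z(H) + z(FA)) = 0.3985
c > 0 → conservative criterion (biased toward responding “no”).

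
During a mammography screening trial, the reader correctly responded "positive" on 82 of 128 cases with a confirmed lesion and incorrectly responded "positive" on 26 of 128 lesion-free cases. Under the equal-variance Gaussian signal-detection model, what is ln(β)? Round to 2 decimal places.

ln β = 0.28

H = 82/128 = 0.6406
FA = 26/128 = 0.2031
Φ⁻¹(H) = Φ⁻¹(0.6406) = 0.360
Φ⁻¹(FA) = Φ⁻¹(0.2031) = -0.831
ln β = −½·[z(H)² − z(FA)²] = −0.5 × (0.130 − 0.691) = 0.2805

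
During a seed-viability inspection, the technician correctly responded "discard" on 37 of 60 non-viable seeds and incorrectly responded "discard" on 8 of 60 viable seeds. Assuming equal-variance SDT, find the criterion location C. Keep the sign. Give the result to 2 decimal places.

C = 0.41

H = 37/60 = 0.6167
FA = 8/60 = 0.1333
Φ⁻¹(H) = Φ⁻¹(0.6167) = 0.297
Φ⁻¹(FA) = Φ⁻¹(0.1333) = -1.111
c = −½·[z(H) + z(FA)] = −0.5 × (0.297 + (-1.111)) = 0.407
c > 0: the technician has a conservative response bias.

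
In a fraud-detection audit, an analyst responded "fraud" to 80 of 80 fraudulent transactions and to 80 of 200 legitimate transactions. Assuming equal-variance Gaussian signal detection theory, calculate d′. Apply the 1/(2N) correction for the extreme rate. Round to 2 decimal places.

d′ = 2.75

The hit rate is 80/80 = 1, so apply the 1/(2N) correction: H → 1 − 1/(2·80) = 0.99375.
z(H) = z(0.99375) = 2.498
z(FA) = z(0.40000) = -0.253
d' = 2.498 − (-0.253) = 2.751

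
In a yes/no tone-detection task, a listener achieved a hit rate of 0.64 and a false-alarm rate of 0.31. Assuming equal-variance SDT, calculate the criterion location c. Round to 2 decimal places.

c = 0.07

z(0.64) = 0.3585, z(0.31) = -0.4959
c = −½·[z(H) + z(FA)] = −0.5 × (0.3585 + (-0.4959)) = 0.0687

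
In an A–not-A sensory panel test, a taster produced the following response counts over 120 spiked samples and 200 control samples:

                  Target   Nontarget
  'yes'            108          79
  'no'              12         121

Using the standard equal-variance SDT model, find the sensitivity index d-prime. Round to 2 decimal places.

d-prime = 1.55

H = 108/120 = 0.9000
FA = 79/200 = 0.3950
z(H) = 1.282
z(FA) = -0.266
d' = z(H) − z(FA) = 1.282 − (-0.266) = 1.548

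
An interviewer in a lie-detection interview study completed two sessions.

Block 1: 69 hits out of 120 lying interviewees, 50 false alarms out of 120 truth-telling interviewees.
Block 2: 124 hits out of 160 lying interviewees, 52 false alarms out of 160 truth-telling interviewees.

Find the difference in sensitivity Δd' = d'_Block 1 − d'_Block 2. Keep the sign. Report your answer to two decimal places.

Δd' = -0.81

Block 1: z(0.5750) = 0.189, z(0.4167) = -0.210, d' = 0.399
Block 2: z(0.7750) = 0.755, z(0.3250) = -0.454, d' = 1.209
Δd' = d'_Block 1 − d'_Block 2 = 0.399 − 1.209 = -0.810
Block 2 has the higher sensitivity.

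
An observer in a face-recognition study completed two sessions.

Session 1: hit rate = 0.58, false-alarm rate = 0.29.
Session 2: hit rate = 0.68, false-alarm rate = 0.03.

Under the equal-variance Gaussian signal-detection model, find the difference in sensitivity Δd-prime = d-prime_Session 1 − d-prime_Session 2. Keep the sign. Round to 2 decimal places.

Δd-prime = -1.59

Session 1: z(0.58) = 0.202, z(0.29) = -0.553, d' = 0.755
Session 2: z(0.68) = 0.468, z(0.03) = -1.881, d' = 2.349
Δd' = d'_Session 1 − d'_Session 2 = 0.755 − 2.349 = -1.594
Session 2 has the higher sensitivity.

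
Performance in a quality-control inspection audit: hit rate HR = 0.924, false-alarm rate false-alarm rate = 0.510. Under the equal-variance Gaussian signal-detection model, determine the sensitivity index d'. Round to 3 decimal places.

z(0.924) = 1.4325, z(0.510) = 0.0251
d' = z(H) − z(FA) = 1.4325 − 0.0251 = 1.4074

d' = 1.407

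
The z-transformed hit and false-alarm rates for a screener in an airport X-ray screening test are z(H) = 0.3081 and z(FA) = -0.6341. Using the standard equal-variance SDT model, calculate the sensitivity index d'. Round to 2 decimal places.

d' = z(H) − z(FA) = 0.3081 − (-0.6341) = 0.9422

d' = 0.94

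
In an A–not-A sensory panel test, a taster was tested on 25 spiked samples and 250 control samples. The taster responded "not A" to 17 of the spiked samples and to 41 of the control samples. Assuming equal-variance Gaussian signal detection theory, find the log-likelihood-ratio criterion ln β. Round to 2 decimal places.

H = 17/25 = 0.6800
FA = 41/250 = 0.1640
z(H) = z(0.6800) = 0.468
z(FA) = z(0.1640) = -0.978
ln β = −½·[z(H)² − z(FA)²] = −0.5 × (0.219 − 0.956) = 0.3685

ln β = 0.37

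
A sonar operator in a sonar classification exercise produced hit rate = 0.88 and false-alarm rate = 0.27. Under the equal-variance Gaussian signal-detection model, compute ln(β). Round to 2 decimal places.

ln β = -0.50

z(H) = z(0.88) = 1.175
z(FA) = z(0.27) = -0.613
ln β = −½·[z(H)² − z(FA)²] = −0.5 × (1.381 − 0.376) = -0.5025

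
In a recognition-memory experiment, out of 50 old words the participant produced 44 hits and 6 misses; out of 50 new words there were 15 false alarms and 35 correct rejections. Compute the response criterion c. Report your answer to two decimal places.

c = -0.33

H = 44/50 = 0.8800
FA = 15/50 = 0.3000
Φ⁻¹(H) = 1.175
Φ⁻¹(FA) = -0.524
c = −½·[z(H) + z(FA)] = −0.5 × (1.175 + (-0.524)) = -0.3255
c < 0: the participant has a liberal response bias.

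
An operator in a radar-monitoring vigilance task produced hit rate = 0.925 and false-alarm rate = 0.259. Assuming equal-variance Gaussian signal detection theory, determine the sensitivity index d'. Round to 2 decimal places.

d' = 2.09

z(H) = z(0.925) = 1.4395
z(FA) = z(0.259) = -0.6464
d' = z(H) − z(FA) = 1.4395 − (-0.6464) = 2.0859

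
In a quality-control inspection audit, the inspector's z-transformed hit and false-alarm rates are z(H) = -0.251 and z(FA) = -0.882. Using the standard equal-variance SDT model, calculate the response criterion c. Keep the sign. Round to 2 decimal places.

c = 0.57

c = −½·[z(H) + z(FA)] = −½·(-0.251 + (-0.882)) = 0.5665
c > 0: the inspector has a conservative response bias.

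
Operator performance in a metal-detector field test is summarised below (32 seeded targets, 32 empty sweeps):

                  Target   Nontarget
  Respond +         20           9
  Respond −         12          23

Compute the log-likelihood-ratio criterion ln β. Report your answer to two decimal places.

ln β = 0.12

H = 20/32 = 0.6250
FA = 9/32 = 0.2812
z(H) = z(0.6250) = 0.319
z(FA) = z(0.2812) = -0.579
ln β = −½·[z(H)² − z(FA)²] = −0.5 × (0.102 − 0.335) = 0.1165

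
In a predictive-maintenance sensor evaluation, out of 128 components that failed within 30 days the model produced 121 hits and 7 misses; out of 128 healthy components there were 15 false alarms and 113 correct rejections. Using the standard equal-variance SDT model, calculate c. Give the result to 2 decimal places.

c = -0.21

H = 121/128 = 0.9453
FA = 15/128 = 0.1172
z(H) = z(0.9453) = 1.6009
z(FA) = z(0.1172) = -1.1891
c = −½·[z(H) + z(FA)] = −0.5 × (1.6009 + (-1.1891)) = -0.2059
c < 0: the model has a liberal response bias.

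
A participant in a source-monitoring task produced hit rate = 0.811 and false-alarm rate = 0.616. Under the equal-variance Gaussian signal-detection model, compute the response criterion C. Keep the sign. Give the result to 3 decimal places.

z(0.811) = 0.8816, z(0.616) = 0.2950
c = −½·[z(H) + z(FA)] = −0.5 × (0.8816 + 0.2950) = -0.5883

C = -0.588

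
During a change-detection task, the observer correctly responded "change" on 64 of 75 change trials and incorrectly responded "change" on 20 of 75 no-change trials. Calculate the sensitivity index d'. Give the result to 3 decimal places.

d' = 1.674

H = 64/75 = 0.8533
FA = 20/75 = 0.2667
z(0.8533) = 1.0507, z(0.2667) = -0.6228
d' = z(H) − z(FA) = 1.0507 − (-0.6228) = 1.6735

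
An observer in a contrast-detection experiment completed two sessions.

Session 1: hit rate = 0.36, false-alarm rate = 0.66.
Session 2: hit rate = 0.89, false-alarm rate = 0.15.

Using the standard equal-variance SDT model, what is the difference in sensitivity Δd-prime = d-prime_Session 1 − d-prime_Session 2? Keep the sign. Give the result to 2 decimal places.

Δd-prime = -3.03

Session 1: z(0.36) = -0.358, z(0.66) = 0.412, d' = -0.770
Session 2: z(0.89) = 1.227, z(0.15) = -1.036, d' = 2.263
Δd' = d'_Session 1 − d'_Session 2 = -0.770 − 2.263 = -3.033
Session 2 has the higher sensitivity.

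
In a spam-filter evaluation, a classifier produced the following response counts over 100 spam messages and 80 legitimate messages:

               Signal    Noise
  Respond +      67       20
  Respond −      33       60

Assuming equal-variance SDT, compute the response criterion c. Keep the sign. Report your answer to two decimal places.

c = 0.12

H = 67/100 = 0.6700
FA = 20/80 = 0.2500
z(H) = 0.440
z(FA) = -0.674
c = −½·[z(H) + z(FA)] = −0.5 × (0.440 + (-0.674)) = 0.117
c > 0: the classifier has a conservative response bias.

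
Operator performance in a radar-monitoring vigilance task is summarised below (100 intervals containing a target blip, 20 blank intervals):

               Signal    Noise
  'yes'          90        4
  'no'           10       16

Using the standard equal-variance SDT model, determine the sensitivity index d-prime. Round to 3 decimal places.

H = 90/100 = 0.9000
FA = 4/20 = 0.2000
z(H) = z(0.9000) = 1.2816
z(FA) = z(0.2000) = -0.8416
d' = z(H) − z(FA) = 1.2816 − (-0.8416) = 2.1232

d-prime = 2.123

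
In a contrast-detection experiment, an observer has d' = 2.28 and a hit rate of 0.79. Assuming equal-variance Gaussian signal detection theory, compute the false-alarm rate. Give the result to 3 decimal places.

false-alarm rate = 0.070

z(hit rate) = z(0.79) = 0.8064
z(FA) = z(H) − d' = 0.8064 − 2.28 = -1.4736
false-alarm rate = Φ(-1.4736) = 0.0703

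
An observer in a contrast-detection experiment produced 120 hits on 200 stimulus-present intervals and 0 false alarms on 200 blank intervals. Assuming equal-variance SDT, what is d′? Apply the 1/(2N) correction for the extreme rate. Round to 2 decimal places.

d′ = 3.06

The false-alarm rate is 0/200 = 0, so apply the 1/(2N) correction: FA → 1/(2·200) = 0.00250.
z(H) = z(0.60000) = 0.253
z(FA) = z(0.00250) = -2.807
d' = 0.253 − (-2.807) = 3.060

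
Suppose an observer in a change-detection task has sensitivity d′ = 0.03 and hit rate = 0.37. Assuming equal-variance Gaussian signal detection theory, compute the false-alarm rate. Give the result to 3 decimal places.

z(hit rate) = z(0.37) = -0.3319
z(FA) = z(H) − d' = -0.3319 − 0.03 = -0.3619
false-alarm rate = Φ(-0.3619) = 0.3587

false-alarm rate = 0.359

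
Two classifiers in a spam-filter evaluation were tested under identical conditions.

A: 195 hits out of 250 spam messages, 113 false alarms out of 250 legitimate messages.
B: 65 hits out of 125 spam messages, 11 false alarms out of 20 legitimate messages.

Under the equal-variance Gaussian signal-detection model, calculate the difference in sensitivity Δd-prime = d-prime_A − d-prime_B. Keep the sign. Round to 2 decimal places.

Δd-prime = 0.97

A: z(0.7800) = 0.772, z(0.4520) = -0.121, d' = 0.893
B: z(0.5200) = 0.050, z(0.5500) = 0.126, d' = -0.076
Δd' = d'_A − d'_B = 0.893 − (-0.076) = 0.969
A has the higher sensitivity.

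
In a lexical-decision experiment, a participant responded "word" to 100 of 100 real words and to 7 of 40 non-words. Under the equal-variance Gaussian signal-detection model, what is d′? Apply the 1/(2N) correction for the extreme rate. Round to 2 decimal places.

d′ = 3.51

The hit rate is 100/100 = 1, so apply the 1/(2N) correction: H → 1 − 1/(2·100) = 0.99500.
z(H) = z(0.99500) = 2.576
z(FA) = z(0.17500) = -0.935
d' = 2.576 − (-0.935) = 3.511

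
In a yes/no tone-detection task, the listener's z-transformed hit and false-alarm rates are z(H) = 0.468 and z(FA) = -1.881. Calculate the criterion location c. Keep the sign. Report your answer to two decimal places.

c = −½·[z(H) + z(FA)] = −½·(0.468 + (-1.881)) = 0.7065

c = 0.71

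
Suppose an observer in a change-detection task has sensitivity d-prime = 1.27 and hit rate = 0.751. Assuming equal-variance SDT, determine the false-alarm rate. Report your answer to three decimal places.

z(hit rate) = z(0.751) = 0.6776
z(FA) = z(H) − d' = 0.6776 − 1.27 = -0.5924
false-alarm rate = Φ(-0.5924) = 0.2768

false-alarm rate = 0.277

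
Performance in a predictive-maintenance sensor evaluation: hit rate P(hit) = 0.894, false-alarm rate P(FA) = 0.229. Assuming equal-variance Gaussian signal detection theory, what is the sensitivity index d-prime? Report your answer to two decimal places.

d-prime = 1.99

z(H) = z(0.894) = 1.248
z(FA) = z(0.229) = -0.742
d' = z(H) − z(FA) = 1.248 − (-0.742) = 1.990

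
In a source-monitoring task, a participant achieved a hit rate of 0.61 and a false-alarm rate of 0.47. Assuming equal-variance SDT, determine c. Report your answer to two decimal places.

c = -0.10

Φ⁻¹(0.61) = 0.2793, Φ⁻¹(0.47) = -0.0753
c = −½·[z(H) + z(FA)] = −0.5 × (0.2793 + (-0.0753)) = -0.1020
c < 0: the participant has a liberal response bias.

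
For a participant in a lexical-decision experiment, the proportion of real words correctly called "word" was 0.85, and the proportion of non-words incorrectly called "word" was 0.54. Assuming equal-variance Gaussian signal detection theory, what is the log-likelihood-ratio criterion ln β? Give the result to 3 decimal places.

ln β = -0.532

z(H) = 1.0364
z(FA) = 0.1004
ln β = −½·[z(H)² − z(FA)²] = −0.5 × (1.0741 − 0.0101) = -0.5320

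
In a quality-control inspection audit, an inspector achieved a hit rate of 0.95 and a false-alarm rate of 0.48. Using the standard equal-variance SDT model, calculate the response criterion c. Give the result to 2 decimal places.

z(0.95) = 1.645, z(0.48) = -0.050
c = −½·[z(H) + z(FA)] = −0.5 × (1.645 + (-0.050)) = -0.7975

c = -0.80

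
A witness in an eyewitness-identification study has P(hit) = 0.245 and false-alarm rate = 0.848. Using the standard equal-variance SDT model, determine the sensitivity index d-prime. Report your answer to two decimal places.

z(H) = z(0.245) = -0.6903
z(FA) = z(0.848) = 1.0279
d' = z(H) − z(FA) = -0.6903 − 1.0279 = -1.7182

d-prime = -1.72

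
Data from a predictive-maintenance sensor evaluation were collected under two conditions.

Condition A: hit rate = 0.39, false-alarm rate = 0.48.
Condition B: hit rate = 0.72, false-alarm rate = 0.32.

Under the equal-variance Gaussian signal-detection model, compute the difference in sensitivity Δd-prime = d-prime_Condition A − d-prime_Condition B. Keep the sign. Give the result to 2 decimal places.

Δd-prime = -1.28

Condition A: z(0.39) = -0.279, z(0.48) = -0.050, d' = -0.229
Condition B: z(0.72) = 0.583, z(0.32) = -0.468, d' = 1.051
Δd' = d'_Condition A − d'_Condition B = -0.229 − 1.051 = -1.280
Condition B has the higher sensitivity.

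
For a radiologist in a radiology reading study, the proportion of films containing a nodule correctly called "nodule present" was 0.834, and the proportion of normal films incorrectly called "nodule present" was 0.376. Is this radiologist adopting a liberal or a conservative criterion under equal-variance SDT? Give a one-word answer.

liberal

z(H) = 0.970, z(FA) = -0.316
c = −½·(z(H) + z(FA)) = -0.327
c < 0 → liberal criterion (biased toward responding “yes”).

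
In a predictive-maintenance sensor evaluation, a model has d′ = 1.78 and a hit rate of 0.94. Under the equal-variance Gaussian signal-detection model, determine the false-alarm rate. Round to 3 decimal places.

z(hit rate) = z(0.94) = 1.5548
z(FA) = z(H) − d' = 1.5548 − 1.78 = -0.2252
false-alarm rate = Φ(-0.2252) = 0.4109

false-alarm rate = 0.411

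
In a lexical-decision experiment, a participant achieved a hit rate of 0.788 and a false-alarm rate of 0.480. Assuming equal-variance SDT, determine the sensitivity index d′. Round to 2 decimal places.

z(0.788) = 0.7995, z(0.480) = -0.0502
d' = z(H) − z(FA) = 0.7995 − (-0.0502) = 0.8497

d′ = 0.85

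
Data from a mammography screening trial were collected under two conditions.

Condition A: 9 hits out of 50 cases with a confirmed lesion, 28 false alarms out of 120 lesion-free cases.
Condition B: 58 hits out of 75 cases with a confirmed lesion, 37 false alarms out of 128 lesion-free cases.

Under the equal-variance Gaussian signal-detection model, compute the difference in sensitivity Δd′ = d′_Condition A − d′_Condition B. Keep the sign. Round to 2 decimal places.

Condition A: z(0.1800) = -0.915, z(0.2333) = -0.728, d' = -0.187
Condition B: z(0.7733) = 0.750, z(0.2891) = -0.556, d' = 1.306
Δd' = d'_Condition A − d'_Condition B = -0.187 − 1.306 = -1.493
Condition B has the higher sensitivity.

Δd′ = -1.49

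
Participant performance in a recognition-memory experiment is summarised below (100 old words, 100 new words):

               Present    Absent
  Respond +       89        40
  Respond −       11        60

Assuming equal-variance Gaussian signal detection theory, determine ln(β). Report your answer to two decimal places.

H = 89/100 = 0.8900
FA = 40/100 = 0.4000
z(H) = 1.227
z(FA) = -0.253
ln β = −½·[z(H)² − z(FA)²] = −0.5 × (1.506 − 0.064) = -0.721

ln β = -0.72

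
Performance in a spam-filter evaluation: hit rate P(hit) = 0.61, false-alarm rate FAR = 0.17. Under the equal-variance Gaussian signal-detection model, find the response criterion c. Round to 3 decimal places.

c = 0.337

Φ⁻¹(H) = Φ⁻¹(0.61) = 0.2793
Φ⁻¹(FA) = Φ⁻¹(0.17) = -0.9542
c = −½·[z(H) + z(FA)] = −0.5 × (0.2793 + (-0.9542)) = 0.33745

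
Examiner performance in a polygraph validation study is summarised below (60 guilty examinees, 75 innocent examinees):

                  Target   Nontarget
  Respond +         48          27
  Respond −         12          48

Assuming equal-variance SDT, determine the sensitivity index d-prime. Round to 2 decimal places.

H = 48/60 = 0.8000
FA = 27/75 = 0.3600
Φ⁻¹(H) = Φ⁻¹(0.8000) = 0.8416
Φ⁻¹(FA) = Φ⁻¹(0.3600) = -0.3585
d' = z(H) − z(FA) = 0.8416 − (-0.3585) = 1.2001

d-prime = 1.20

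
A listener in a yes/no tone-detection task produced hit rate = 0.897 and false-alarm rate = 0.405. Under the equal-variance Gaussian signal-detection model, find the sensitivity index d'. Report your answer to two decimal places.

z(0.897) = 1.265, z(0.405) = -0.240
d' = z(H) − z(FA) = 1.265 − (-0.240) = 1.505

d' = 1.51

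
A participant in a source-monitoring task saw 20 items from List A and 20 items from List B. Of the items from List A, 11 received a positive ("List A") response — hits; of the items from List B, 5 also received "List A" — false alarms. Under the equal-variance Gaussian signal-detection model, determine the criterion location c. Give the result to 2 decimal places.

c = 0.27

H = 11/20 = 0.5500
FA = 5/20 = 0.2500
Φ⁻¹(H) = 0.1257
Φ⁻¹(FA) = -0.6745
c = −½·[z(H) + z(FA)] = −0.5 × (0.1257 + (-0.6745)) = 0.2744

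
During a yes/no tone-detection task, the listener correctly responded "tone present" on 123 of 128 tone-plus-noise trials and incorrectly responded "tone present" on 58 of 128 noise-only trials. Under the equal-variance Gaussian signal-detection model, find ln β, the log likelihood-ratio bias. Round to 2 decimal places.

ln β = -1.54

H = 123/128 = 0.9609
FA = 58/128 = 0.4531
z(H) = z(0.9609) = 1.761
z(FA) = z(0.4531) = -0.118
ln β = −½·[z(H)² − z(FA)²] = −0.5 × (3.101 − 0.014) = -1.5435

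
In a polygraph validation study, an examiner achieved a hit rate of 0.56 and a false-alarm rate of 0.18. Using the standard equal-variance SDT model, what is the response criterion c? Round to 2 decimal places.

c = 0.38

z(0.56) = 0.151, z(0.18) = -0.915
c = −½·[z(H) + z(FA)] = −0.5 × (0.151 + (-0.915)) = 0.382
c > 0: the examiner has a conservative response bias.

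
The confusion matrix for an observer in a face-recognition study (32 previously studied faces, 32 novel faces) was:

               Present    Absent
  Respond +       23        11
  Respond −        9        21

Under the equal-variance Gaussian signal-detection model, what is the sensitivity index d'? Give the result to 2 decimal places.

H = 23/32 = 0.7188
FA = 11/32 = 0.3438
z(H) = 0.579
z(FA) = -0.402
d' = z(H) − z(FA) = 0.579 − (-0.402) = 0.981

d' = 0.98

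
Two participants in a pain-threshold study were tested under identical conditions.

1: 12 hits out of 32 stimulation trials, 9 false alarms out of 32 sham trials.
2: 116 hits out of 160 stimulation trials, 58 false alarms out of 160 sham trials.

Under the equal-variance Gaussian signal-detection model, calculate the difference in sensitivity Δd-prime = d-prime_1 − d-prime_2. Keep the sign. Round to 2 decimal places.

Δd-prime = -0.69

1: z(0.3750) = -0.319, z(0.2812) = -0.579, d' = 0.260
2: z(0.7250) = 0.598, z(0.3625) = -0.352, d' = 0.950
Δd' = d'_1 − d'_2 = 0.260 − 0.950 = -0.690
2 has the higher sensitivity.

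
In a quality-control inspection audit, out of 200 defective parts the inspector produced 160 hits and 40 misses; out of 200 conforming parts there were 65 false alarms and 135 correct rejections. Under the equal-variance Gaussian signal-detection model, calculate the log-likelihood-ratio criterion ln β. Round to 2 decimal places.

ln β = -0.25

H = 160/200 = 0.8000
FA = 65/200 = 0.3250
z(H) = z(0.8000) = 0.842
z(FA) = z(0.3250) = -0.454
ln β = −½·[z(H)² − z(FA)²] = −0.5 × (0.709 − 0.206) = -0.2515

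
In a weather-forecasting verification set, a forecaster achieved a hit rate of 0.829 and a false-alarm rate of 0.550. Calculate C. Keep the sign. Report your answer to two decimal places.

z(H) = z(0.829) = 0.950
z(FA) = z(0.550) = 0.126
c = −½·[z(H) + z(FA)] = −0.5 × (0.950 + 0.126) = -0.538

C = -0.54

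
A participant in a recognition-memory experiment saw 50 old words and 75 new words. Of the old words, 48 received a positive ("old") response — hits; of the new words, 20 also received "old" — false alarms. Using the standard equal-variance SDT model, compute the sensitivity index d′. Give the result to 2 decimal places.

d′ = 2.37

H = 48/50 = 0.9600
FA = 20/75 = 0.2667
Φ⁻¹(0.9600) = 1.7507, Φ⁻¹(0.2667) = -0.6228
d' = z(H) − z(FA) = 1.7507 − (-0.6228) = 2.3735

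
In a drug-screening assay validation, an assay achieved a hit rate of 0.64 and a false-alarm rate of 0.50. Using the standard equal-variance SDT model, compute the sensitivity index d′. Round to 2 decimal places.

z(H) = z(0.64) = 0.3585
z(FA) = z(0.50) = 0.0000
d' = z(H) − z(FA) = 0.3585 − 0.0000 = 0.3585

d′ = 0.36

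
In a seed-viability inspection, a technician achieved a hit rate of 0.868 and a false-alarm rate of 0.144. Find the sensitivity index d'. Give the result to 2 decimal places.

d' = 2.18

Φ⁻¹(H) = Φ⁻¹(0.868) = 1.117
Φ⁻¹(FA) = Φ⁻¹(0.144) = -1.063
d' = z(H) − z(FA) = 1.117 − (-1.063) = 2.180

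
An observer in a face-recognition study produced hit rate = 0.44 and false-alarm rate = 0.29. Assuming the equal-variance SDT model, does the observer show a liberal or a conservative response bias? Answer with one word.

z(H) = -0.151, z(FA) = -0.553
c = −½·(z(H) + z(FA)) = 0.352
c > 0 → conservative criterion (biased toward responding “no”).

conservative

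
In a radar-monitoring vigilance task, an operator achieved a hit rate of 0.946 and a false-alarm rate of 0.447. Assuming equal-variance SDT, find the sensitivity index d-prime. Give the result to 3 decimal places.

Φ⁻¹(H) = 1.6072
Φ⁻¹(FA) = -0.1332
d' = z(H) − z(FA) = 1.6072 − (-0.1332) = 1.7404

d-prime = 1.740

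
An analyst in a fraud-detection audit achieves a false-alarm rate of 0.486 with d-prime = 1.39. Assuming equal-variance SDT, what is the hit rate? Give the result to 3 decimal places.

hit rate = 0.912

z(false-alarm rate) = z(0.486) = -0.0351
z(H) = z(FA) + d' = -0.0351 + 1.39 = 1.3549
hit rate = Φ(1.3549) = 0.9123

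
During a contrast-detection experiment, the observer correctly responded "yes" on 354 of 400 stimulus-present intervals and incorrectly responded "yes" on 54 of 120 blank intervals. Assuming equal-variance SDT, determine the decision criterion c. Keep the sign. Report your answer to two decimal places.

H = 354/400 = 0.8850
FA = 54/120 = 0.4500
Φ⁻¹(0.8850) = 1.2004, Φ⁻¹(0.4500) = -0.1257
c = −½·[z(H) + z(FA)] = −0.5 × (1.2004 + (-0.1257)) = -0.53735
c < 0: the observer has a liberal response bias.

c = -0.54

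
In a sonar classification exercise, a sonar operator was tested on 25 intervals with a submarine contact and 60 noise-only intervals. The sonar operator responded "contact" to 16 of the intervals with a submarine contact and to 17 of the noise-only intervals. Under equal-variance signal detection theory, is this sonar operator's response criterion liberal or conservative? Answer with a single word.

z(H) = 0.358, z(FA) = -0.573
c = −½·(z(H) + z(FA)) = 0.1075
c > 0 → conservative criterion (biased toward responding “no”).

conservative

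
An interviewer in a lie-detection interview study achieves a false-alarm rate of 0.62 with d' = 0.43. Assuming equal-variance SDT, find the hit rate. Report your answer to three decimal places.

z(false-alarm rate) = z(0.62) = 0.3055
z(H) = z(FA) + d' = 0.3055 + 0.43 = 0.7355
hit rate = Φ(0.7355) = 0.7690

hit rate = 0.769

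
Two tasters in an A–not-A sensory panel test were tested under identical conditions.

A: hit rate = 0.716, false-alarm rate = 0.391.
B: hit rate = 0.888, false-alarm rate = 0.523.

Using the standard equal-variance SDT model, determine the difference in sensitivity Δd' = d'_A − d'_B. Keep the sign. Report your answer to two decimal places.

Δd' = -0.31

A: z(0.716) = 0.571, z(0.391) = -0.277, d' = 0.848
B: z(0.888) = 1.216, z(0.523) = 0.058, d' = 1.158
Δd' = d'_A − d'_B = 0.848 − 1.158 = -0.310
B has the higher sensitivity.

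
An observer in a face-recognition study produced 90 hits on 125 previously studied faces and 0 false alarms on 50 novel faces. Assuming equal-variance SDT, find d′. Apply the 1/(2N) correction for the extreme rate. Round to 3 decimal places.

d′ = 2.909

The false-alarm rate is 0/50 = 0, so apply the 1/(2N) correction: FA → 1/(2·50) = 0.01000.
z(H) = z(0.72000) = 0.5828
z(FA) = z(0.01000) = -2.3263
d' = 0.5828 − (-2.3263) = 2.9091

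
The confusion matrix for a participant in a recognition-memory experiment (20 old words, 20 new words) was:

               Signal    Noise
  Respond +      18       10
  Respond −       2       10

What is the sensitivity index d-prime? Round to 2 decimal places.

d-prime = 1.28

H = 18/20 = 0.9000
FA = 10/20 = 0.5000
z(0.9000) = 1.2816, z(0.5000) = 0.0000
d' = z(H) − z(FA) = 1.2816 − 0.0000 = 1.2816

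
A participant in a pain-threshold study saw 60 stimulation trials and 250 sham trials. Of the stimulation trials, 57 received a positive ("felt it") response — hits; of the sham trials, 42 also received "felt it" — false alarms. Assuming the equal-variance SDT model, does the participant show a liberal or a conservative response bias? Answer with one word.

liberal

z(H) = 1.645, z(FA) = -0.962
c = −½·(z(H) + z(FA)) = -0.3415
c < 0 → liberal criterion (biased toward responding “yes”).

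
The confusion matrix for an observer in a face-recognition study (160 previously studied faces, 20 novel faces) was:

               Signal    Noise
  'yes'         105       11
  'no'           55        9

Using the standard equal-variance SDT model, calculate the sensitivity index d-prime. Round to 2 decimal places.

H = 105/160 = 0.6562
FA = 11/20 = 0.5500
z(0.6562) = 0.402, z(0.5500) = 0.126
d' = z(H) − z(FA) = 0.402 − 0.126 = 0.276

d-prime = 0.28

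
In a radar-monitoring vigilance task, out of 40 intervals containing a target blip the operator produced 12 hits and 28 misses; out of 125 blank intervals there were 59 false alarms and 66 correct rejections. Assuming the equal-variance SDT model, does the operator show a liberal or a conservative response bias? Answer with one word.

z(H) = -0.524, z(FA) = -0.070
c = −½·(z(H) + z(FA)) = 0.297
c > 0 → conservative criterion (biased toward responding “no”).

conservative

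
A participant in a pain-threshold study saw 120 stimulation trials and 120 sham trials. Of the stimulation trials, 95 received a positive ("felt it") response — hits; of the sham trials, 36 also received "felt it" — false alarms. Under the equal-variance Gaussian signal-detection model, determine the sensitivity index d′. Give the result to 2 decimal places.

d′ = 1.34

H = 95/120 = 0.7917
FA = 36/120 = 0.3000
Φ⁻¹(H) = Φ⁻¹(0.7917) = 0.812
Φ⁻¹(FA) = Φ⁻¹(0.3000) = -0.524
d' = z(H) − z(FA) = 0.812 − (-0.524) = 1.336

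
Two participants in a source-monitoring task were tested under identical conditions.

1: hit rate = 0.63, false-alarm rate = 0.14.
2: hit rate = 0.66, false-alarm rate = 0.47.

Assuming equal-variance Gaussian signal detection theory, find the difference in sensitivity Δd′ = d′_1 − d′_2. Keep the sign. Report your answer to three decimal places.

1: z(0.63) = 0.3319, z(0.14) = -1.0803, d' = 1.4122
2: z(0.66) = 0.4125, z(0.47) = -0.0753, d' = 0.4878
Δd' = d'_1 − d'_2 = 1.4122 − 0.4878 = 0.9244
1 has the higher sensitivity.

Δd′ = 0.924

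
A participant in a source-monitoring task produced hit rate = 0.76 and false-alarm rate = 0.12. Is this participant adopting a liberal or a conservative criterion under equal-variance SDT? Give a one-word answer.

conservative

z(H) = 0.706, z(FA) = -1.175
c = −½·(z(H) + z(FA)) = 0.2345
c > 0 → conservative criterion (biased toward responding “no”).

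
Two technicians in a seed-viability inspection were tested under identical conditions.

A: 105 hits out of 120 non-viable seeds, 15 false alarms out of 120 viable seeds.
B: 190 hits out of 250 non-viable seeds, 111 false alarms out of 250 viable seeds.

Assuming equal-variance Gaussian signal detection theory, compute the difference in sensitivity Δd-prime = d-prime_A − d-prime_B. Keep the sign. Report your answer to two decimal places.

Δd-prime = 1.45

A: z(0.8750) = 1.150, z(0.1250) = -1.150, d' = 2.300
B: z(0.7600) = 0.706, z(0.4440) = -0.141, d' = 0.847
Δd' = d'_A − d'_B = 2.300 − 0.847 = 1.453
A has the higher sensitivity.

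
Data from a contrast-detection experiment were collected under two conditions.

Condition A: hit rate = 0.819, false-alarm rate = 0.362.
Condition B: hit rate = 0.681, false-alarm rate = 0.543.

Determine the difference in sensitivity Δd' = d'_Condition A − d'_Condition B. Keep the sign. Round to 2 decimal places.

Δd' = 0.90

Condition A: z(0.819) = 0.912, z(0.362) = -0.353, d' = 1.265
Condition B: z(0.681) = 0.470, z(0.543) = 0.108, d' = 0.362
Δd' = d'_Condition A − d'_Condition B = 1.265 − 0.362 = 0.903
Condition A has the higher sensitivity.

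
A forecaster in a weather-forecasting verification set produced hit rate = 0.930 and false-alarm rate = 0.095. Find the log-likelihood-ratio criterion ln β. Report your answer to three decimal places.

z(0.930) = 1.4758, z(0.095) = -1.3106
ln β = −½·[z(H)² − z(FA)²] = −0.5 × (2.1780 − 1.7177) = -0.23015

ln β = -0.230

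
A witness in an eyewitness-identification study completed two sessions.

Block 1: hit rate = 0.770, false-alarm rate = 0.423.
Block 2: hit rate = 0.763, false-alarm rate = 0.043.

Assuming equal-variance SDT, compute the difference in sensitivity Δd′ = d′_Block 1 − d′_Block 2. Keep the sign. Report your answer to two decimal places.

Block 1: z(0.770) = 0.739, z(0.423) = -0.194, d' = 0.933
Block 2: z(0.763) = 0.716, z(0.043) = -1.717, d' = 2.433
Δd' = d'_Block 1 − d'_Block 2 = 0.933 − 2.433 = -1.500
Block 2 has the higher sensitivity.

Δd′ = -1.50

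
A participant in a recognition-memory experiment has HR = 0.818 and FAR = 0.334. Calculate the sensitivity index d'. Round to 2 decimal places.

z(H) = 0.9078
z(FA) = -0.4289
d' = z(H) − z(FA) = 0.9078 − (-0.4289) = 1.3367

d' = 1.34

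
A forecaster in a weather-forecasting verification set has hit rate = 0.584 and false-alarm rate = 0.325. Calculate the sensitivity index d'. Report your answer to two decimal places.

d' = 0.67

z(H) = 0.2121
z(FA) = -0.4538
d' = z(H) − z(FA) = 0.2121 − (-0.4538) = 0.6659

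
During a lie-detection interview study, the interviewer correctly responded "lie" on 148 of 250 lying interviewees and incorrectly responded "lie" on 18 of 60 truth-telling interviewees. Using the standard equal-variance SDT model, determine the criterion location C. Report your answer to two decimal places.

C = 0.15

H = 148/250 = 0.5920
FA = 18/60 = 0.3000
z(H) = z(0.5920) = 0.2327
z(FA) = z(0.3000) = -0.5244
c = −½·[z(H) + z(FA)] = −0.5 × (0.2327 + (-0.5244)) = 0.14585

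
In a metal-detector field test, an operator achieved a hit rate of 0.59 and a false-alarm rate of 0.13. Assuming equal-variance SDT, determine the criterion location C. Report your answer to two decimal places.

Φ⁻¹(0.59) = 0.2275, Φ⁻¹(0.13) = -1.1264
c = −½·[z(H) + z(FA)] = −0.5 × (0.2275 + (-1.1264)) = 0.44945
c > 0: the operator has a conservative response bias.

C = 0.45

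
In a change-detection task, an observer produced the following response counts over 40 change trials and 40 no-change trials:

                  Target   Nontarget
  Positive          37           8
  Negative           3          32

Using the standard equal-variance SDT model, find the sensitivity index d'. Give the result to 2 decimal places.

d' = 2.28

H = 37/40 = 0.9250
FA = 8/40 = 0.2000
Φ⁻¹(0.9250) = 1.440, Φ⁻¹(0.2000) = -0.842
d' = z(H) − z(FA) = 1.440 − (-0.842) = 2.282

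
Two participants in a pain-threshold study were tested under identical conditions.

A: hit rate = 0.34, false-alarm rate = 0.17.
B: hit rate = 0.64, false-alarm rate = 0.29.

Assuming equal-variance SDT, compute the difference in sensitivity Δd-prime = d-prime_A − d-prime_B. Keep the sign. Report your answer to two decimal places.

Δd-prime = -0.37

A: z(0.34) = -0.412, z(0.17) = -0.954, d' = 0.542
B: z(0.64) = 0.358, z(0.29) = -0.553, d' = 0.911
Δd' = d'_A − d'_B = 0.542 − 0.911 = -0.369
B has the higher sensitivity.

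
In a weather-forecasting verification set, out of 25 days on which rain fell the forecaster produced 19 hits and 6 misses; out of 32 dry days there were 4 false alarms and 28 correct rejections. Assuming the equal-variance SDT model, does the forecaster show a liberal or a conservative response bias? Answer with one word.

z(H) = 0.706, z(FA) = -1.150
c = −½·(z(H) + z(FA)) = 0.222
c > 0 → conservative criterion (biased toward responding “no”).

conservative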